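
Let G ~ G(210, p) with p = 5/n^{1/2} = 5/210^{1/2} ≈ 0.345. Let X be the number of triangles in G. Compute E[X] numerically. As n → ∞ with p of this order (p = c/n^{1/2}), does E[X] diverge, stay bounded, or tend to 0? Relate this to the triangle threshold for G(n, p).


Number of potential triangles: C(210, 3) = 1521520.
Each occurs with probability p³ ≈ (0.345)³ ≈ 4.107533e-02.
By linearity: E[X] = C(210, 3)·p³ ≈ 1521520 · 4.107533e-02 ≈ 62496.9375.
Since α = 1/2 < 1, p = c/n^{1/2} ≫ 1/n is above the triangle threshold p ~ 1/n. Asymptotically E[X] ~ (c³/6)·n^{3(1−α)} = (5³/6)·n^{1.5} → ∞; triangles are abundant w.h.p.

E[X] ≈ 62496.9375; in regime p = Θ(1/n^{1/2}) E[X] diverges (above the triangle threshold p ~ 1/n).


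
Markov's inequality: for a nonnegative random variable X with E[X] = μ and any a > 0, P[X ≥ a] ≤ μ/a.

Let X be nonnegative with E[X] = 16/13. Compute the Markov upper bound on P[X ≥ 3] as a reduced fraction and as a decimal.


μ = E[X] = 16/13, a = 3.
Markov: P[X ≥ 3] ≤ μ/a = (16/13)/3 = 16/39.
Numerically: ≈ 0.4103.
(Since a = 3 > μ = 1.2308, the bound 16/39 is < 1 and informative.)

P[X ≥ 3] ≤ 16/39 ≈ 0.4103.


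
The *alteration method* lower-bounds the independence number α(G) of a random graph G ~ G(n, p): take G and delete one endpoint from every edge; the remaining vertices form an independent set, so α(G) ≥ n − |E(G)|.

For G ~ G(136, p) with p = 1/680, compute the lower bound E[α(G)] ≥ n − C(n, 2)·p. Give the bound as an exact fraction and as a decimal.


E[|E(G)|] = C(136, 2)·p = 9180 · (1/680) = 27/2.
E[α(G)] ≥ n − E[|E(G)|] = 136 − 27/2 = 245/2.
Numerically: ≈ 122.500000.
(This is only a lower bound; the true E[α(G)] may be larger.)

E[α(G)] ≥ 245/2 ≈ 122.500000.


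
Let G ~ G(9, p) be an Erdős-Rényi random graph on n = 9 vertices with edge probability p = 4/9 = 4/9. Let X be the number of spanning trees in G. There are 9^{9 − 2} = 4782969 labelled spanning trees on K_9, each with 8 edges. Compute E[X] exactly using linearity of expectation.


K_9 has 9^{9 − 2} = 4782969 labelled spanning trees.
For each such spanning tree H, let X_H = 1 if all 8 edges of H are present in G. Then P[X_H = 1] = p^{8} = (4/9)^{8} = 65536/43046721.
Summing the indicators: E[X] = Σ_H E[X_H] = 4782969 · p^{8} = 4782969 · 65536/43046721 = 65536/9.
Numerically: E[X] ≈ 7281.78.

E[X] = 4782969 · (4/9)^{8} = 65536/9 ≈ 7281.78.


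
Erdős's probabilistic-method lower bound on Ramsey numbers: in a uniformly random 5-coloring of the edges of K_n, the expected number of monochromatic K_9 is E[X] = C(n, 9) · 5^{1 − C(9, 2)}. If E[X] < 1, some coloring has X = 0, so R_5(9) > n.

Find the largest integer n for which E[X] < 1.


We need C(n, 9) · 5^{1 − 36} < 1, i.e. C(n, 9) < 5^{36 − 1} = 2910383045673370361328125.
Check values of n near the boundary:
  n = 2167: C(2167, 9) = 2855899084841489792706810; 2855899084841489792706810 < 2910383045673370361328125? YES
  n = 2168: C(2168, 9) = 2867804175977929537095120; 2867804175977929537095120 < 2910383045673370361328125? YES
  n = 2169: C(2169, 9) = 2879753360044504243499683; 2879753360044504243499683 < 2910383045673370361328125? YES
  n = 2170: C(2170, 9) = 2891746779868845075610510; 2891746779868845075610510 < 2910383045673370361328125? YES
  n = 2171: C(2171, 9) = 2903784578674959601827205; 2903784578674959601827205 < 2910383045673370361328125? YES
  n = 2172: C(2172, 9) = 2915866900084148060642020; 2915866900084148060642020 < 2910383045673370361328125? NO
The largest n with C(n, 9) < 2910383045673370361328125 is n = 2171 (where E[X] = 580756915734991920365441/582076609134674072265625 ≈ 0.997733). Hence R_5(9) > 2171, i.e. R_5(9) ≥ 2172.

Largest n = 2171; hence R_5(9) > 2171.


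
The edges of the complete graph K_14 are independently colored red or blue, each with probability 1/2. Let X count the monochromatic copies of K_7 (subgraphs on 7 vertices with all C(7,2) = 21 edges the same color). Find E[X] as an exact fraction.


Let X = Σ_S X_S over the C(14, 7) = 3432 subsets S of size 7, where X_S = 1 if the K_7 on S is monochromatic.
For a fixed S, the K_7 on S has C(7, 2) = 21 edges. P[all 21 edges red] = (1/2)^21, and likewise for blue, so P[monochromatic] = 2·(1/2)^21 = 2^{1 − 21} = 1/1048576.
Summing: E[X] = C(14, 7) · 2^{1 − 21} = 3432 · 1/1048576 = 429/131072.
Numerically: E[X] ≈ 0.0033.

E[X] = C(14,7)·2^(1−C(7,2)) = 429/131072 ≈ 0.0033.


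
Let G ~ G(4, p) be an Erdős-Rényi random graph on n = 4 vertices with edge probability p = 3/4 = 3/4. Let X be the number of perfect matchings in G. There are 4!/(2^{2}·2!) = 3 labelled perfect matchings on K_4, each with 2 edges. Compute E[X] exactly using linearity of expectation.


K_4 has 4!/(2^{2}·2!) = 3 labelled perfect matchings.
For each such perfect matching H, let X_H = 1 if all 2 edges of H are present in G. Then P[X_H = 1] = p^{2} = (3/4)^{2} = 9/16.
By linearity: E[X] = Σ_H E[X_H] = 3 · p^{2} = 3 · 9/16 = 27/16.
Numerically: E[X] ≈ 1.6875.

E[X] = 3 · (3/4)^{2} = 27/16 ≈ 1.6875.


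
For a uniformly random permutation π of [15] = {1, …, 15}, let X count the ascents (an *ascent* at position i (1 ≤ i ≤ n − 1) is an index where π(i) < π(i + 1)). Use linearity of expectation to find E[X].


Write X = Σ X_I over i = 1, …, 14, with X_I the indicator of one ascent.
There are 14 indicators.
For each fixed i, the pair (π(i), π(i+1)) is a uniformly random ordered pair of distinct values from {1, …, 15}; by symmetry P[π(i) < π(i+1)] = 1/2.
By linearity: E[X] = 14 · (1/2) = (15 − 1) · (1/2) = 7 ≈ 7.00000.

E[X] = 7 = 7.00000.


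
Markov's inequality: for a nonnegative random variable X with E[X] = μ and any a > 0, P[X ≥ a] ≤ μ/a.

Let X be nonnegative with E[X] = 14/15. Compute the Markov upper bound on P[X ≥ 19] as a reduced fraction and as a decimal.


μ = E[X] = 14/15, a = 19.
Markov: P[X ≥ 19] ≤ μ/a = (14/15)/19 = 14/285.
Numerically: ≈ 0.0491.
(Since a = 19 > μ = 0.9333, the bound 14/285 is < 1 and informative.)

P[X ≥ 19] ≤ 14/285 ≈ 0.0491.


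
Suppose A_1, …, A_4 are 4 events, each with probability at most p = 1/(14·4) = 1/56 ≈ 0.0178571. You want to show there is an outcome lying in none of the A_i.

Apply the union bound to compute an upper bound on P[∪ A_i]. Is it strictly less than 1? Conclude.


Union bound: P[∪_{i=1}^{4} A_i] ≤ Σ_i P[A_i] ≤ 4·p = 4·(1/56) = 1/14.
Numerically: 1/14 ≈ 0.0714286.
Is 1/14 < 1? YES.
Since P[∪ A_i] ≤ 1/14 < 1, the complement has P[∩ A_i^c] ≥ 1 − 1/14 = 13/14 > 0, so some outcome avoids every A_i.

4·p = 1/14 ≈ 0.0714286; existence CERTIFIED by the union bound.


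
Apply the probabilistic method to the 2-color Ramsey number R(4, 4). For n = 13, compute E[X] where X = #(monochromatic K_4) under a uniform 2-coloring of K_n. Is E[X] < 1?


E[X] = C(13, 4) · 2^{1 − 6} = 715 · 2^{−5} = 715/32.
As a reduced fraction: E[X] = 715/32 ≈ 22.34375.
Is E[X] < 1? NO.
Since E[X] ≥ 1, the first-moment bound is inconclusive at n = 13; it does NOT by itself certify R(4, 4) > 13.

E[X] = 715/32 ≈ 22.34375; E[X] ≥ 1; first-moment method inconclusive here.


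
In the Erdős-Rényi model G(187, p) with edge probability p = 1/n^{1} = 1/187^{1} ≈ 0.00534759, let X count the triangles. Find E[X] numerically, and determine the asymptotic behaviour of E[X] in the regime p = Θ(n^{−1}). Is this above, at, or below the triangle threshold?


Number of potential triangles: C(187, 3) = 1072445.
Each occurs with probability p³ ≈ (0.00534759)³ ≈ 1.52923835e-07.
By linearity: E[X] = C(187, 3)·p³ ≈ 1072445 · 1.52923835e-07 ≈ 0.164002.
Here α = 1, so p = 1/n is exactly at the triangle threshold p ~ 1/n. Asymptotically E[X] → c³/6 = 1³/6 = 1/6 ≈ 0.166667, a bounded constant. In this regime the triangle count is asymptotically Poisson(c³/6).

E[X] ≈ 0.164002; in regime p = Θ(1/n^{1}) E[X] stays bounded (at the triangle threshold p ~ 1/n).


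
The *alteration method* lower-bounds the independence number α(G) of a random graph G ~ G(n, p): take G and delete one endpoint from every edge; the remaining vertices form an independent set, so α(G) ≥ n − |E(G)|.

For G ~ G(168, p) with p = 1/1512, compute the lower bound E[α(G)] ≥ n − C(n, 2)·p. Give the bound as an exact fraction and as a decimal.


E[|E(G)|] = C(168, 2)·p = 14028 · (1/1512) = 167/18.
E[α(G)] ≥ n − E[|E(G)|] = 168 − 167/18 = 2857/18.
Numerically: ≈ 158.72222.
(This is only a lower bound; the true E[α(G)] may be larger.)

E[α(G)] ≥ 2857/18 ≈ 158.72222.


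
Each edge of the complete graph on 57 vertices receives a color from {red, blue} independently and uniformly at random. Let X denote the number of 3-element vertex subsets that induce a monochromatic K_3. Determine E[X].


Let X = Σ_S X_S over the C(57, 3) = 29260 subsets S of size 3, where X_S = 1 if the K_3 on S is monochromatic.
For a fixed S, the K_3 on S has C(3, 2) = 3 edges. P[all 3 edges red] = (1/2)^3, and likewise for blue, so P[monochromatic] = 2·(1/2)^3 = 2^{1 − 3} = 1/4.
By linearity: E[X] = C(57, 3) · 2^{1 − 3} = 29260 · 1/4 = 7315.
Numerically: E[X] ≈ 7315.000000.

E[X] = C(57,3)·2^(1−C(3,2)) = 7315 ≈ 7315.000000.


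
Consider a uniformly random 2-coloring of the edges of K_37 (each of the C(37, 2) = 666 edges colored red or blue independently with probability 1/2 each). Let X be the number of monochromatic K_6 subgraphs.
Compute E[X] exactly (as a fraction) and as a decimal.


Let X = Σ_S X_S over the C(37, 6) = 2324784 subsets S of size 6, where X_S = 1 if the K_6 on S is monochromatic.
For a fixed S, the K_6 on S has C(6, 2) = 15 edges. P[all 15 edges red] = (1/2)^15, and likewise for blue, so P[monochromatic] = 2·(1/2)^15 = 2^{1 − 15} = 1/16384.
Summing: E[X] = C(37, 6) · 2^{1 − 15} = 2324784 · 1/16384 = 145299/1024.
Numerically: E[X] ≈ 141.89355.

E[X] = C(37,6)·2^(1−C(6,2)) = 145299/1024 ≈ 141.89355.


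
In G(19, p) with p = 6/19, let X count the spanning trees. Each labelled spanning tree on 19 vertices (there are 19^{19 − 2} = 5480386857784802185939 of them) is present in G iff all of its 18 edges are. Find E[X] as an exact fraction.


K_19 has 19^{19 − 2} = 5480386857784802185939 labelled spanning trees.
For each such spanning tree H, let X_H = 1 if all 18 edges of H are present in G. Then P[X_H = 1] = p^{18} = (6/19)^{18} = 101559956668416/104127350297911241532841.
Summing the indicators: E[X] = Σ_H E[X_H] = 5480386857784802185939 · p^{18} = 5480386857784802185939 · 101559956668416/104127350297911241532841 = 101559956668416/19.
Numerically: E[X] ≈ 5.34526e+12.

E[X] = 5480386857784802185939 · (6/19)^{18} = 101559956668416/19 ≈ 5.34526e+12.


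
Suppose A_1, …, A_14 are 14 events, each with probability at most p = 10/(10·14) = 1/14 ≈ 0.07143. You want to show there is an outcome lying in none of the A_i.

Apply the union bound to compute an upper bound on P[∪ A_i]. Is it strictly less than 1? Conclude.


Union bound: P[∪_{i=1}^{14} A_i] ≤ Σ_i P[A_i] ≤ 14·p = 14·(1/14) = 1.
Numerically: 1 ≈ 1.00000.
Is 1 < 1? NO.
Since the bound 1 is ≥ 1, the union bound is uninformative here; it does NOT by itself certify existence.

14·p = 1 ≈ 1.00000; existence NOT certified by the union bound.


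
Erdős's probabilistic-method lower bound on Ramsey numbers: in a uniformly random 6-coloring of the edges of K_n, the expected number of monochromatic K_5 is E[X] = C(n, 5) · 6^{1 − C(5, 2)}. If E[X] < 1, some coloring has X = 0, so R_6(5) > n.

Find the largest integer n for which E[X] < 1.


We need C(n, 5) · 6^{1 − 10} < 1, i.e. C(n, 5) < 6^{10 − 1} = 10077696.
Check values of n near the boundary:
  n = 63: C(63, 5) = 7028847; 7028847 < 10077696? YES
  n = 64: C(64, 5) = 7624512; 7624512 < 10077696? YES
  n = 65: C(65, 5) = 8259888; 8259888 < 10077696? YES
  n = 66: C(66, 5) = 8936928; 8936928 < 10077696? YES
  n = 67: C(67, 5) = 9657648; 9657648 < 10077696? YES
  n = 68: C(68, 5) = 10424128; 10424128 < 10077696? NO
  n = 69: C(69, 5) = 11238513; 11238513 < 10077696? NO
  n = 70: C(70, 5) = 12103014; 12103014 < 10077696? NO
The largest n with C(n, 5) < 10077696 is n = 67 (where E[X] = 67067/69984 ≈ 0.9583190). Hence R_6(5) > 67, i.e. R_6(5) ≥ 68.

Largest n = 67; hence R_6(5) > 67.


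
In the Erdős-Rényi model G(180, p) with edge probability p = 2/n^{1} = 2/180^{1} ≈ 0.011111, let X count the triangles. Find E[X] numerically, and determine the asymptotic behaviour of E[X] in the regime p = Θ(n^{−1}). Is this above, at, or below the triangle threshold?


Number of potential triangles: C(180, 3) = 955860.
Each occurs with probability p³ ≈ (0.011111)³ ≈ 1.3717421e-06.
By linearity: E[X] = C(180, 3)·p³ ≈ 955860 · 1.3717421e-06 ≈ 1.31119.
Here α = 1, so p = 2/n is exactly at the triangle threshold p ~ 1/n. Asymptotically E[X] → c³/6 = 2³/6 = 4/3 ≈ 1.33333, a bounded constant. In this regime the triangle count is asymptotically Poisson(c³/6).

E[X] ≈ 1.31119; in regime p = Θ(1/n^{1}) E[X] stays bounded (at the triangle threshold p ~ 1/n).


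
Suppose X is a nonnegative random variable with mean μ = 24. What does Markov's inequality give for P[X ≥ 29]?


μ = E[X] = 24, a = 29.
Markov: P[X ≥ 29] ≤ μ/a = (24)/29 = 24/29.
Numerically: ≈ 0.8276.
(Since a = 29 > μ = 24.0000, the bound 24/29 is < 1 and informative.)

P[X ≥ 29] ≤ 24/29 ≈ 0.8276.


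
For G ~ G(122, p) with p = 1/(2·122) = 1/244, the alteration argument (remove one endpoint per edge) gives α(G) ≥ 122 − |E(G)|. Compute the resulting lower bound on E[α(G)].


E[|E(G)|] = C(122, 2)·p = 7381 · (1/244) = 121/4.
E[α(G)] ≥ n − E[|E(G)|] = 122 − 121/4 = 367/4.
Numerically: ≈ 91.75000.
(This is only a lower bound; the true E[α(G)] may be larger.)

E[α(G)] ≥ 367/4 ≈ 91.75000.


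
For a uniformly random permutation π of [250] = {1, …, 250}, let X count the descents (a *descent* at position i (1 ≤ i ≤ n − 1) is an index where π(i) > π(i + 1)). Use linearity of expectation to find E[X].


Write X = Σ X_I over i = 1, …, 249, with X_I the indicator of one descent.
There are 249 indicators.
For each fixed i, the pair (π(i), π(i+1)) is a uniformly random ordered pair of distinct values from {1, …, 250}; by symmetry P[π(i) > π(i+1)] = 1/2.
By linearity: E[X] = 249 · (1/2) = (250 − 1) · (1/2) = 249/2 ≈ 124.500.

E[X] = 249/2 = 124.500.


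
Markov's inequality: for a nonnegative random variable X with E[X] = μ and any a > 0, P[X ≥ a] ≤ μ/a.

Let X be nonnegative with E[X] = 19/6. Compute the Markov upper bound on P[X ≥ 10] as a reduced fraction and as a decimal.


μ = E[X] = 19/6, a = 10.
Markov: P[X ≥ 10] ≤ μ/a = (19/6)/10 = 19/60.
Numerically: ≈ 0.3167.
(Since a = 10 > μ = 3.1667, the bound 19/60 is < 1 and informative.)

P[X ≥ 10] ≤ 19/60 ≈ 0.3167.


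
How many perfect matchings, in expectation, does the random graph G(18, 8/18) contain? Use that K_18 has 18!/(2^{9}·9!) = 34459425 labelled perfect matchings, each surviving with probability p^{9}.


K_18 has 18!/(2^{9}·9!) = 34459425 labelled perfect matchings.
For each such perfect matching H, let X_H = 1 if all 9 edges of H are present in G. Then P[X_H = 1] = p^{9} = (4/9)^{9} = 262144/387420489.
Summing the indicators: E[X] = Σ_H E[X_H] = 34459425 · p^{9} = 34459425 · 262144/387420489 = 111522611200/4782969.
Numerically: E[X] ≈ 23316.6.

E[X] = 34459425 · (4/9)^{9} = 111522611200/4782969 ≈ 23316.6.


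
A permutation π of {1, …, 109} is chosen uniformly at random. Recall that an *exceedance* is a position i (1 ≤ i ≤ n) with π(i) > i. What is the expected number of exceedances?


Write X = Σ_{i=1}^{109} X_i, where X_i = 1_{π(i) > i}.
For each fixed i, π(i) is uniform over {1, …, 109} (marginal of a uniform permutation), so P[π(i) > i] = (n − i)/n. Summing: Σ_{i=1}^{109} (n − i)/n = (0 + 1 + … + 108)/109 = 109(109 − 1)/(2·109) = (109 − 1)/2.
Hence E[X] = Σ_{i=1}^{109} (109 − i)/109 = 54 ≈ 54.000000.

E[X] = 54 = 54.000000.


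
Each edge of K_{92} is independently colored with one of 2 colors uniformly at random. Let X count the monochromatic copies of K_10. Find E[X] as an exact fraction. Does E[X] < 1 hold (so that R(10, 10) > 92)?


E[X] = C(92, 10) · 2^{1 − 45} = 7210666060598 · 2^{−44} = 7210666060598/17592186044416.
As a reduced fraction: E[X] = 3605333030299/8796093022208 ≈ 0.4098789.
Is E[X] < 1? YES.
Since E[X] < 1, there exists a 2-coloring of K_{92} with no monochromatic K_10; hence R(10, 10) > 92.

E[X] = 3605333030299/8796093022208 ≈ 0.4098789; E[X] < 1, so R(10, 10) > 92.


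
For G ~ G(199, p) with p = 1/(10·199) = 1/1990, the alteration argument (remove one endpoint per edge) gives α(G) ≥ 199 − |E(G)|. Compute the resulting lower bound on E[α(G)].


E[|E(G)|] = C(199, 2)·p = 19701 · (1/1990) = 99/10.
E[α(G)] ≥ n − E[|E(G)|] = 199 − 99/10 = 1891/10.
Numerically: ≈ 189.10000.
(This is only a lower bound; the true E[α(G)] may be larger.)

E[α(G)] ≥ 1891/10 ≈ 189.10000.


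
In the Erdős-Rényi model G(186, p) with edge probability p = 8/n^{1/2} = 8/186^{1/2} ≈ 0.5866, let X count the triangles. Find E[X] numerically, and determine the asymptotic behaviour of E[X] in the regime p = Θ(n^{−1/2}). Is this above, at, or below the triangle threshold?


Number of potential triangles: C(186, 3) = 1055240.
Each occurs with probability p³ ≈ (0.5866)³ ≈ 2.018369e-01.
By linearity: E[X] = C(186, 3)·p³ ≈ 1055240 · 2.018369e-01 ≈ 212986.3593.
Since α = 1/2 < 1, p = c/n^{1/2} ≫ 1/n is above the triangle threshold p ~ 1/n. Asymptotically E[X] ~ (c³/6)·n^{3(1−α)} = (8³/6)·n^{1.5} → ∞; triangles are abundant w.h.p.

E[X] ≈ 212986.3593; in regime p = Θ(1/n^{1/2}) E[X] diverges (above the triangle threshold p ~ 1/n).


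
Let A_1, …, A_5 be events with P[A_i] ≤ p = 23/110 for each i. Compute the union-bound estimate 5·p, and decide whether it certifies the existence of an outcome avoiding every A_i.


Union bound: P[∪_{i=1}^{5} A_i] ≤ Σ_i P[A_i] ≤ 5·p = 5·(23/110) = 23/22.
Numerically: 23/22 ≈ 1.0455.
Is 23/22 < 1? NO.
Since the bound 23/22 is ≥ 1, the union bound is uninformative here; it does NOT by itself certify existence.

5·p = 23/22 ≈ 1.0455; existence NOT certified by the union bound.


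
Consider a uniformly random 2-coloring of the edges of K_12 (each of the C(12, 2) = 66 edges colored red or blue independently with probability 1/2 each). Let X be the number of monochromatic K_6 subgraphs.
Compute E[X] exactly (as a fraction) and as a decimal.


Let X = Σ_S X_S over the C(12, 6) = 924 subsets S of size 6, where X_S = 1 if the K_6 on S is monochromatic.
For a fixed S, the K_6 on S has C(6, 2) = 15 edges. P[all 15 edges red] = (1/2)^15, and likewise for blue, so P[monochromatic] = 2·(1/2)^15 = 2^{1 − 15} = 1/16384.
By linearity: E[X] = C(12, 6) · 2^{1 − 15} = 924 · 1/16384 = 231/4096.
Numerically: E[X] ≈ 0.056.

E[X] = C(12,6)·2^(1−C(6,2)) = 231/4096 ≈ 0.056.


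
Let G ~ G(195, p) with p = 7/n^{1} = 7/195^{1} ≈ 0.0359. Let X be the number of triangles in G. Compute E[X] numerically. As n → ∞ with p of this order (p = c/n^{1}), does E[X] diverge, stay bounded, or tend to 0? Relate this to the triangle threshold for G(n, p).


Number of potential triangles: C(195, 3) = 1216865.
Each occurs with probability p³ ≈ (0.0359)³ ≈ 4.62584e-05.
By linearity: E[X] = C(195, 3)·p³ ≈ 1216865 · 4.62584e-05 ≈ 56.290.
Here α = 1, so p = 7/n is exactly at the triangle threshold p ~ 1/n. Asymptotically E[X] → c³/6 = 7³/6 = 343/6 ≈ 57.167, a bounded constant. In this regime the triangle count is asymptotically Poisson(c³/6).

E[X] ≈ 56.290; in regime p = Θ(1/n^{1}) E[X] stays bounded (at the triangle threshold p ~ 1/n).


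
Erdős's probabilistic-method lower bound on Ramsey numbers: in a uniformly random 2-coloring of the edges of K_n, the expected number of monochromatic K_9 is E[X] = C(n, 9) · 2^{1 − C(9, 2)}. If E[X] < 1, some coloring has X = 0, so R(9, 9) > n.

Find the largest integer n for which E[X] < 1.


We need C(n, 9) · 2^{1 − 36} < 1, i.e. C(n, 9) < 2^{36 − 1} = 34359738368.
Check values of n near the boundary:
  n = 63: C(63, 9) = 23667689815; 23667689815 < 34359738368? YES
  n = 64: C(64, 9) = 27540584512; 27540584512 < 34359738368? YES
  n = 65: C(65, 9) = 31966749880; 31966749880 < 34359738368? YES
  n = 66: C(66, 9) = 37014131440; 37014131440 < 34359738368? NO
  n = 67: C(67, 9) = 42757703560; 42757703560 < 34359738368? NO
The largest n with C(n, 9) < 34359738368 is n = 65 (where E[X] = 3995843735/4294967296 ≈ 0.93035). Hence R(9, 9) > 65, i.e. R(9, 9) ≥ 66.

Largest n = 65; hence R(9, 9) > 65.


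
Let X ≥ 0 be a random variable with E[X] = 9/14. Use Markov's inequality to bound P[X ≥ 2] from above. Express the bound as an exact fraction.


μ = E[X] = 9/14, a = 2.
Markov: P[X ≥ 2] ≤ μ/a = (9/14)/2 = 9/28.
Numerically: ≈ 0.321.
(Since a = 2 > μ = 0.643, the bound 9/28 is < 1 and informative.)

P[X ≥ 2] ≤ 9/28 ≈ 0.321.


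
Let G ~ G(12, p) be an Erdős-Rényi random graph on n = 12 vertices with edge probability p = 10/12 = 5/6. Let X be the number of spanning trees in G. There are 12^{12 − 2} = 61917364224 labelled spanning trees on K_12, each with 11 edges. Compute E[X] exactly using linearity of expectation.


K_12 has 12^{12 − 2} = 61917364224 labelled spanning trees.
For each such spanning tree H, let X_H = 1 if all 11 edges of H are present in G. Then P[X_H = 1] = p^{11} = (5/6)^{11} = 48828125/362797056.
Summing the indicators: E[X] = Σ_H E[X_H] = 61917364224 · p^{11} = 61917364224 · 48828125/362797056 = 25000000000/3.
Numerically: E[X] ≈ 8.3333e+09.

E[X] = 61917364224 · (5/6)^{11} = 25000000000/3 ≈ 8.3333e+09.


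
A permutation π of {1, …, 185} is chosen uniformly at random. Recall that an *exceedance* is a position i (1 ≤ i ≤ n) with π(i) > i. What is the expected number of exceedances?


Write X = Σ_{i=1}^{185} X_i, where X_i = 1_{π(i) > i}.
For each fixed i, π(i) is uniform over {1, …, 185} (marginal of a uniform permutation), so P[π(i) > i] = (n − i)/n. Summing: Σ_{i=1}^{185} (n − i)/n = (0 + 1 + … + 184)/185 = 185(185 − 1)/(2·185) = (185 − 1)/2.
Hence E[X] = Σ_{i=1}^{185} (185 − i)/185 = 92 ≈ 92.000.

E[X] = 92 = 92.000.


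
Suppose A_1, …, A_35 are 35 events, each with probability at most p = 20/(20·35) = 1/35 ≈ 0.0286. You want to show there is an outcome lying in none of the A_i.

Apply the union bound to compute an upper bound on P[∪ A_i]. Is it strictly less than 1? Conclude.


Union bound: P[∪_{i=1}^{35} A_i] ≤ Σ_i P[A_i] ≤ 35·p = 35·(1/35) = 1.
Numerically: 1 ≈ 1.0000.
Is 1 < 1? NO.
Since the bound 1 is ≥ 1, the union bound is uninformative here; it does NOT by itself certify existence.

35·p = 1 ≈ 1.0000; existence NOT certified by the union bound.


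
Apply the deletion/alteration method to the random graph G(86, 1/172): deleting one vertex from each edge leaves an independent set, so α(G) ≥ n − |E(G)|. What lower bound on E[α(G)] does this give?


E[|E(G)|] = C(86, 2)·p = 3655 · (1/172) = 85/4.
E[α(G)] ≥ n − E[|E(G)|] = 86 − 85/4 = 259/4.
Numerically: ≈ 64.75000.
(This is only a lower bound; the true E[α(G)] may be larger.)

E[α(G)] ≥ 259/4 ≈ 64.75000.


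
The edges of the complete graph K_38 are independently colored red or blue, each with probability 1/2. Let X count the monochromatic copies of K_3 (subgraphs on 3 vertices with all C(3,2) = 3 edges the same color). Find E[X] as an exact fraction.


Let X = Σ_S X_S over the C(38, 3) = 8436 subsets S of size 3, where X_S = 1 if the K_3 on S is monochromatic.
For a fixed S, the K_3 on S has C(3, 2) = 3 edges. P[all 3 edges red] = (1/2)^3, and likewise for blue, so P[monochromatic] = 2·(1/2)^3 = 2^{1 − 3} = 1/4.
By linearity: E[X] = C(38, 3) · 2^{1 − 3} = 8436 · 1/4 = 2109.
Numerically: E[X] ≈ 2109.00000.

E[X] = C(38,3)·2^(1−C(3,2)) = 2109 ≈ 2109.00000.


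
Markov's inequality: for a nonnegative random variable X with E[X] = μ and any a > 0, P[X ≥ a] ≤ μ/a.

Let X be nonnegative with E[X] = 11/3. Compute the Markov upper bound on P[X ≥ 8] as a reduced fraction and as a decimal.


μ = E[X] = 11/3, a = 8.
Markov: P[X ≥ 8] ≤ μ/a = (11/3)/8 = 11/24.
Numerically: ≈ 0.458.
(Since a = 8 > μ = 3.667, the bound 11/24 is < 1 and informative.)

P[X ≥ 8] ≤ 11/24 ≈ 0.458.


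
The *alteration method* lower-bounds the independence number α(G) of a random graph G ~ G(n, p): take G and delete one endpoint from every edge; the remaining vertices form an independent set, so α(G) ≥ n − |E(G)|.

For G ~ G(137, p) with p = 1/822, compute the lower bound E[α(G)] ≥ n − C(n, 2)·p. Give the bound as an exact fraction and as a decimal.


E[|E(G)|] = C(137, 2)·p = 9316 · (1/822) = 34/3.
E[α(G)] ≥ n − E[|E(G)|] = 137 − 34/3 = 377/3.
Numerically: ≈ 125.666667.
(This is only a lower bound; the true E[α(G)] may be larger.)

E[α(G)] ≥ 377/3 ≈ 125.666667.


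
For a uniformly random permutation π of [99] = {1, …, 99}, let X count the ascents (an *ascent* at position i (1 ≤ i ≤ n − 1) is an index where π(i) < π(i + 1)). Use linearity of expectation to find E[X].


Write X = Σ X_I over i = 1, …, 98, with X_I the indicator of one ascent.
There are 98 indicators.
For each fixed i, the pair (π(i), π(i+1)) is a uniformly random ordered pair of distinct values from {1, …, 99}; by symmetry P[π(i) < π(i+1)] = 1/2.
By linearity: E[X] = 98 · (1/2) = (99 − 1) · (1/2) = 49 ≈ 49.0000.

E[X] = 49 = 49.0000.


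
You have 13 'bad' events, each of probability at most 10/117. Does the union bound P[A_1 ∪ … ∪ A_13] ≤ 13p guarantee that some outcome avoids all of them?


Union bound: P[∪_{i=1}^{13} A_i] ≤ Σ_i P[A_i] ≤ 13·p = 13·(10/117) = 10/9.
Numerically: 10/9 ≈ 1.111.
Is 10/9 < 1? NO.
Since the bound 10/9 is ≥ 1, the union bound is uninformative here; it does NOT by itself certify existence.

13·p = 10/9 ≈ 1.111; existence NOT certified by the union bound.


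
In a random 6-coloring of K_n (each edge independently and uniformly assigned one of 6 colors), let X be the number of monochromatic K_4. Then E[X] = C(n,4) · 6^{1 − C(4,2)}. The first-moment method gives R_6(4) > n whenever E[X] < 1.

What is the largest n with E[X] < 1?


We need C(n, 4) · 6^{1 − 6} < 1, i.e. C(n, 4) < 6^{6 − 1} = 7776.
Check values of n near the boundary:
  n = 20: C(20, 4) = 4845; 4845 < 7776? YES
  n = 21: C(21, 4) = 5985; 5985 < 7776? YES
  n = 22: C(22, 4) = 7315; 7315 < 7776? YES
  n = 23: C(23, 4) = 8855; 8855 < 7776? NO
  n = 24: C(24, 4) = 10626; 10626 < 7776? NO
The largest n with C(n, 4) < 7776 is n = 22 (where E[X] = 7315/7776 ≈ 0.941). Hence R_6(4) > 22, i.e. R_6(4) ≥ 23.

Largest n = 22; hence R_6(4) > 22.


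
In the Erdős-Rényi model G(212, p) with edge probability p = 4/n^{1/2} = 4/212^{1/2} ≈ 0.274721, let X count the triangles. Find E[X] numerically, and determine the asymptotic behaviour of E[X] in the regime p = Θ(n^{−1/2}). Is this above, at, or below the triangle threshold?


Number of potential triangles: C(212, 3) = 1565620.
Each occurs with probability p³ ≈ (0.274721)³ ≈ 2.07336700e-02.
By linearity: E[X] = C(212, 3)·p³ ≈ 1565620 · 2.07336700e-02 ≈ 32461.048472.
Since α = 1/2 < 1, p = c/n^{1/2} ≫ 1/n is above the triangle threshold p ~ 1/n. Asymptotically E[X] ~ (c³/6)·n^{3(1−α)} = (4³/6)·n^{1.5} → ∞; triangles are abundant w.h.p.

E[X] ≈ 32461.048472; in regime p = Θ(1/n^{1/2}) E[X] diverges (above the triangle threshold p ~ 1/n).


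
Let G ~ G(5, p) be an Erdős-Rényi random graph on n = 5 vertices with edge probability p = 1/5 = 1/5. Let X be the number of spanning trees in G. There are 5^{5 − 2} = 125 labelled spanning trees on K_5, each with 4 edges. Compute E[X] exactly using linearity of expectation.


K_5 has 5^{5 − 2} = 125 labelled spanning trees.
For each such spanning tree H, let X_H = 1 if all 4 edges of H are present in G. Then P[X_H = 1] = p^{4} = (1/5)^{4} = 1/625.
Summing the indicators: E[X] = Σ_H E[X_H] = 125 · p^{4} = 125 · 1/625 = 1/5.
Numerically: E[X] ≈ 0.2.

E[X] = 125 · (1/5)^{4} = 1/5 ≈ 0.2.


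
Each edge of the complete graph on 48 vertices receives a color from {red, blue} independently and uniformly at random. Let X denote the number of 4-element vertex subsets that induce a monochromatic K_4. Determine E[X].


Let X = Σ_S X_S over the C(48, 4) = 194580 subsets S of size 4, where X_S = 1 if the K_4 on S is monochromatic.
For a fixed S, the K_4 on S has C(4, 2) = 6 edges. P[all 6 edges red] = (1/2)^6, and likewise for blue, so P[monochromatic] = 2·(1/2)^6 = 2^{1 − 6} = 1/32.
By linearity: E[X] = C(48, 4) · 2^{1 − 6} = 194580 · 1/32 = 48645/8.
Numerically: E[X] ≈ 6080.625000.

E[X] = C(48,4)·2^(1−C(4,2)) = 48645/8 ≈ 6080.625000.


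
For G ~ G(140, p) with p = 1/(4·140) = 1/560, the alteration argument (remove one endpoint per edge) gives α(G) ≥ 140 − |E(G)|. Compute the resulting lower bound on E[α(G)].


E[|E(G)|] = C(140, 2)·p = 9730 · (1/560) = 139/8.
E[α(G)] ≥ n − E[|E(G)|] = 140 − 139/8 = 981/8.
Numerically: ≈ 122.62500.
(This is only a lower bound; the true E[α(G)] may be larger.)

E[α(G)] ≥ 981/8 ≈ 122.62500.


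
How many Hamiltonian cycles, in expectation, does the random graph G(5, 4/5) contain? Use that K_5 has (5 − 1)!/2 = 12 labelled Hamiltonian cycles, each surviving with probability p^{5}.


K_5 has (5 − 1)!/2 = 12 labelled Hamiltonian cycles.
For each such Hamiltonian cycle H, let X_H = 1 if all 5 edges of H are present in G. Then P[X_H = 1] = p^{5} = (4/5)^{5} = 1024/3125.
Summing the indicators: E[X] = Σ_H E[X_H] = 12 · p^{5} = 12 · 1024/3125 = 12288/3125.
Numerically: E[X] ≈ 3.9322.

E[X] = 12 · (4/5)^{5} = 12288/3125 ≈ 3.9322.


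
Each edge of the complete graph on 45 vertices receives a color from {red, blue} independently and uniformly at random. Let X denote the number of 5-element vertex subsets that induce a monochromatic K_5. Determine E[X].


Let X = Σ_S X_S over the C(45, 5) = 1221759 subsets S of size 5, where X_S = 1 if the K_5 on S is monochromatic.
For a fixed S, the K_5 on S has C(5, 2) = 10 edges. P[all 10 edges red] = (1/2)^10, and likewise for blue, so P[monochromatic] = 2·(1/2)^10 = 2^{1 − 10} = 1/512.
By linearity of expectation: E[X] = C(45, 5) · 2^{1 − 10} = 1221759 · 1/512 = 1221759/512.
Numerically: E[X] ≈ 2386.248.

E[X] = C(45,5)·2^(1−C(5,2)) = 1221759/512 ≈ 2386.248.


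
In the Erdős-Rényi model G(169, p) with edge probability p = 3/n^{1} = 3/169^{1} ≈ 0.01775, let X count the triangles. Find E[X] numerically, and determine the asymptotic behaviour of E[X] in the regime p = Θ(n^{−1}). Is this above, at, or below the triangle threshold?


Number of potential triangles: C(169, 3) = 790244.
Each occurs with probability p³ ≈ (0.01775)³ ≈ 5.593758e-06.
By linearity: E[X] = C(169, 3)·p³ ≈ 790244 · 5.593758e-06 ≈ 4.4204.
Here α = 1, so p = 3/n is exactly at the triangle threshold p ~ 1/n. Asymptotically E[X] → c³/6 = 3³/6 = 9/2 ≈ 4.5000, a bounded constant. In this regime the triangle count is asymptotically Poisson(c³/6).

E[X] ≈ 4.4204; in regime p = Θ(1/n^{1}) E[X] stays bounded (at the triangle threshold p ~ 1/n).


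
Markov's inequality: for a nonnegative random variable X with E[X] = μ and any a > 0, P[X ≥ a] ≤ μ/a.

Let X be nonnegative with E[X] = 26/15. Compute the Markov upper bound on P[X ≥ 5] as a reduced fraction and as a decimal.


μ = E[X] = 26/15, a = 5.
Markov: P[X ≥ 5] ≤ μ/a = (26/15)/5 = 26/75.
Numerically: ≈ 0.34667.
(Since a = 5 > μ = 1.73333, the bound 26/75 is < 1 and informative.)

P[X ≥ 5] ≤ 26/75 ≈ 0.34667.


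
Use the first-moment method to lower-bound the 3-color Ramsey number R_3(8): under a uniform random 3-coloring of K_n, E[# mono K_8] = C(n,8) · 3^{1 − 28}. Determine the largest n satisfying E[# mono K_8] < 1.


We need C(n, 8) · 3^{1 − 28} < 1, i.e. C(n, 8) < 3^{28 − 1} = 7625597484987.
Check values of n near the boundary:
  n = 155: C(155, 8) = 6876747915675; 6876747915675 < 7625597484987? YES
  n = 156: C(156, 8) = 7248464019225; 7248464019225 < 7625597484987? YES
  n = 157: C(157, 8) = 7637643295425; 7637643295425 < 7625597484987? NO
  n = 158: C(158, 8) = 8044984271181; 8044984271181 < 7625597484987? NO
The largest n with C(n, 8) < 7625597484987 is n = 156 (where E[X] = 805384891025/847288609443 ≈ 0.9505). Hence R_3(8) > 156, i.e. R_3(8) ≥ 157.

Largest n = 156; hence R_3(8) > 156.


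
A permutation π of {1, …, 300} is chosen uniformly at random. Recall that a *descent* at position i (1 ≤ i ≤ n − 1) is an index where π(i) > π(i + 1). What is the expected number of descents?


Write X = Σ X_I over i = 1, …, 299, with X_I the indicator of one descent.
There are 299 indicators.
For each fixed i, the pair (π(i), π(i+1)) is a uniformly random ordered pair of distinct values from {1, …, 300}; by symmetry P[π(i) > π(i+1)] = 1/2.
By linearity: E[X] = 299 · (1/2) = (300 − 1) · (1/2) = 299/2 ≈ 149.500000.

E[X] = 299/2 = 149.500000.


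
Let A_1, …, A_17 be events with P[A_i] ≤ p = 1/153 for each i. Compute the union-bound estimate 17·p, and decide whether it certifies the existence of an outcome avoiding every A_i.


Union bound: P[∪_{i=1}^{17} A_i] ≤ Σ_i P[A_i] ≤ 17·p = 17·(1/153) = 1/9.
Numerically: 1/9 ≈ 0.11111.
Is 1/9 < 1? YES.
Since P[∪ A_i] ≤ 1/9 < 1, the complement has P[∩ A_i^c] ≥ 1 − 1/9 = 8/9 > 0, so some outcome avoids every A_i.

17·p = 1/9 ≈ 0.11111; existence CERTIFIED by the union bound.


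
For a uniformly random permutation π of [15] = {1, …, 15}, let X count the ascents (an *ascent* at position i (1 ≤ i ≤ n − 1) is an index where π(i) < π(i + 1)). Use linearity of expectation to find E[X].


Write X = Σ X_I over i = 1, …, 14, with X_I the indicator of one ascent.
There are 14 indicators.
For each fixed i, the pair (π(i), π(i+1)) is a uniformly random ordered pair of distinct values from {1, …, 15}; by symmetry P[π(i) < π(i+1)] = 1/2.
By linearity: E[X] = 14 · (1/2) = (15 − 1) · (1/2) = 7 ≈ 7.00000.

E[X] = 7 = 7.00000.


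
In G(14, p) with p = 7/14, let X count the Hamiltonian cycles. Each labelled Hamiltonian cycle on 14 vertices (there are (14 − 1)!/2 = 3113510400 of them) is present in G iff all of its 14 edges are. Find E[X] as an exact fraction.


K_14 has (14 − 1)!/2 = 3113510400 labelled Hamiltonian cycles.
For each such Hamiltonian cycle H, let X_H = 1 if all 14 edges of H are present in G. Then P[X_H = 1] = p^{14} = (1/2)^{14} = 1/16384.
By linearity: E[X] = Σ_H E[X_H] = 3113510400 · p^{14} = 3113510400 · 1/16384 = 6081075/32.
Numerically: E[X] ≈ 1.9e+05.

E[X] = 3113510400 · (1/2)^{14} = 6081075/32 ≈ 1.9e+05.


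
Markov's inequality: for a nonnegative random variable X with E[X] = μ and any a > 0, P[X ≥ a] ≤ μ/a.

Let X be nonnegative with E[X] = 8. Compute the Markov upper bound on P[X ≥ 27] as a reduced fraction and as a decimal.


μ = E[X] = 8, a = 27.
Markov: P[X ≥ 27] ≤ μ/a = (8)/27 = 8/27.
Numerically: ≈ 0.2963.
(Since a = 27 > μ = 8.0000, the bound 8/27 is < 1 and informative.)

P[X ≥ 27] ≤ 8/27 ≈ 0.2963.


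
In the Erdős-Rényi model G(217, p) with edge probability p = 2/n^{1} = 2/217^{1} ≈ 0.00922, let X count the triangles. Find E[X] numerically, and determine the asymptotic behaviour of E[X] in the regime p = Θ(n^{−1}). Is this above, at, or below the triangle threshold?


Number of potential triangles: C(217, 3) = 1679580.
Each occurs with probability p³ ≈ (0.00922)³ ≈ 7.82908e-07.
By linearity: E[X] = C(217, 3)·p³ ≈ 1679580 · 7.82908e-07 ≈ 1.315.
Here α = 1, so p = 2/n is exactly at the triangle threshold p ~ 1/n. Asymptotically E[X] → c³/6 = 2³/6 = 4/3 ≈ 1.333, a bounded constant. In this regime the triangle count is asymptotically Poisson(c³/6).

E[X] ≈ 1.315; in regime p = Θ(1/n^{1}) E[X] stays bounded (at the triangle threshold p ~ 1/n).


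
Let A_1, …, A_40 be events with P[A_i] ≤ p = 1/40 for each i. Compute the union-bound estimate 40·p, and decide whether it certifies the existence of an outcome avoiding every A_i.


Union bound: P[∪_{i=1}^{40} A_i] ≤ Σ_i P[A_i] ≤ 40·p = 40·(1/40) = 1.
Numerically: 1 ≈ 1.000.
Is 1 < 1? NO.
Since the bound 1 is ≥ 1, the union bound is uninformative here; it does NOT by itself certify existence.

40·p = 1 ≈ 1.000; existence NOT certified by the union bound.


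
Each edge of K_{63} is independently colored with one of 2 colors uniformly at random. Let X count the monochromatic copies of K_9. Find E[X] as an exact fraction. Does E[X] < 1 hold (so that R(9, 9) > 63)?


E[X] = C(63, 9) · 2^{1 − 36} = 23667689815 · 2^{−35} = 23667689815/34359738368.
As a reduced fraction: E[X] = 23667689815/34359738368 ≈ 0.688820.
Is E[X] < 1? YES.
Since E[X] < 1, there exists a 2-coloring of K_{63} with no monochromatic K_9; hence R(9, 9) > 63.

E[X] = 23667689815/34359738368 ≈ 0.688820; E[X] < 1, so R(9, 9) > 63.


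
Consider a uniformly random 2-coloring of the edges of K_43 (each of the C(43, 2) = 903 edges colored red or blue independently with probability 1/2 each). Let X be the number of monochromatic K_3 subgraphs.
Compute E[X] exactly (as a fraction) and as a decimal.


Let X = Σ_S X_S over the C(43, 3) = 12341 subsets S of size 3, where X_S = 1 if the K_3 on S is monochromatic.
For a fixed S, the K_3 on S has C(3, 2) = 3 edges. P[all 3 edges red] = (1/2)^3, and likewise for blue, so P[monochromatic] = 2·(1/2)^3 = 2^{1 − 3} = 1/4.
By linearity: E[X] = C(43, 3) · 2^{1 − 3} = 12341 · 1/4 = 12341/4.
Numerically: E[X] ≈ 3085.25000.

E[X] = C(43,3)·2^(1−C(3,2)) = 12341/4 ≈ 3085.25000.


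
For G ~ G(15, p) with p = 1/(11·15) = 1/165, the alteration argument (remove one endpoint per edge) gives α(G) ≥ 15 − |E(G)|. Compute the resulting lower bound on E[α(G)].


E[|E(G)|] = C(15, 2)·p = 105 · (1/165) = 7/11.
E[α(G)] ≥ n − E[|E(G)|] = 15 − 7/11 = 158/11.
Numerically: ≈ 14.363636.
(This is only a lower bound; the true E[α(G)] may be larger.)

E[α(G)] ≥ 158/11 ≈ 14.363636.


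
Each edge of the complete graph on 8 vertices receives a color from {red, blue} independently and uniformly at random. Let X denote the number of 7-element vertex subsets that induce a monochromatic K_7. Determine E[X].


Let X = Σ_S X_S over the C(8, 7) = 8 subsets S of size 7, where X_S = 1 if the K_7 on S is monochromatic.
For a fixed S, the K_7 on S has C(7, 2) = 21 edges. P[all 21 edges red] = (1/2)^21, and likewise for blue, so P[monochromatic] = 2·(1/2)^21 = 2^{1 − 21} = 1/1048576.
By linearity of expectation: E[X] = C(8, 7) · 2^{1 − 21} = 8 · 1/1048576 = 1/131072.
Numerically: E[X] ≈ 0.0000.

E[X] = C(8,7)·2^(1−C(7,2)) = 1/131072 ≈ 0.0000.


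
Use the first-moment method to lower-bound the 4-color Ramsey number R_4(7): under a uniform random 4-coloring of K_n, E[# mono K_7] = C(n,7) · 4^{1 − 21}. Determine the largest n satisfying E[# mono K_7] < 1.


We need C(n, 7) · 4^{1 − 21} < 1, i.e. C(n, 7) < 4^{21 − 1} = 1099511627776.
Check values of n near the boundary:
  n = 177: C(177, 7) = 957664425960; 957664425960 < 1099511627776? YES
  n = 178: C(178, 7) = 996867063280; 996867063280 < 1099511627776? YES
  n = 179: C(179, 7) = 1037437234460; 1037437234460 < 1099511627776? YES
  n = 180: C(180, 7) = 1079414463600; 1079414463600 < 1099511627776? YES
  n = 181: C(181, 7) = 1122839183400; 1122839183400 < 1099511627776? NO
  n = 182: C(182, 7) = 1167752750736; 1167752750736 < 1099511627776? NO
The largest n with C(n, 7) < 1099511627776 is n = 180 (where E[X] = 67463403975/68719476736 ≈ 0.9817217). Hence R_4(7) > 180, i.e. R_4(7) ≥ 181.

Largest n = 180; hence R_4(7) > 180.
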